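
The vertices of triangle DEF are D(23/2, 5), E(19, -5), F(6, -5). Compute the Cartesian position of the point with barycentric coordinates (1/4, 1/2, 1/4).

(111/8, -5/2)

G = (1/4)·D + (1/2)·E + (1/4)·F.
x-coordinate: (1/4)·(23/2) + (1/2)·19 + (1/4)·6 = 111/8.
y-coordinate: (1/4)·5 + (1/2)·(-5) + (1/4)·(-5) = -5/2.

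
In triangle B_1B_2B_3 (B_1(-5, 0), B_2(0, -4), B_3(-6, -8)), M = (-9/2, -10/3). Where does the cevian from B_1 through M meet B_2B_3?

(-4, -20/3)

Barycentric coordinates of M with respect to B_1B_2B_3: (1/2, 1/6, 1/3).
On side B_2B_3 the B_1-coordinate is zero; dropping M's B_1-weight 1/2 and renormalizing the remaining 1/6 : 1/3 gives weights 1/3, 2/3 on B_2, B_3.
N = (1/3)·(0, -4) + (2/3)·(-6, -8) = (-4, -20/3).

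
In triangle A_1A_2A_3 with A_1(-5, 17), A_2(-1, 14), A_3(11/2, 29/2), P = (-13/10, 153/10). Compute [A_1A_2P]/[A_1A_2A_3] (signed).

[A_1A_2A_3] = ½·((-5)·(14−(29/2)) + (-1)·(29/2−17) + (11/2)·(17−14)) = ½·(5/2 + 5/2 + 33/2) = 43/4.
[A_1A_2P] = ½·((-5)·(14−(153/10)) + (-1)·(153/10−17) + (-13/10)·(17−14)) = ½·(13/2 + 17/10 − 39/10) = 43/20, so the ratio is (43/20)/(43/4) = 1/5.

1/5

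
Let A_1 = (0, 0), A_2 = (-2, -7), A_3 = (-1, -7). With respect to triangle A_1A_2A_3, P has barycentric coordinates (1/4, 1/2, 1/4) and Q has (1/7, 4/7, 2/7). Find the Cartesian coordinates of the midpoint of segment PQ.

Barycentric coordinates of the midpoint are the average: (11/56, 15/28, 15/56).
Converting: (11/56)·A_1 + (15/28)·A_2 + (15/56)·A_3 = (-75/56, -45/8).

(-75/56, -45/8)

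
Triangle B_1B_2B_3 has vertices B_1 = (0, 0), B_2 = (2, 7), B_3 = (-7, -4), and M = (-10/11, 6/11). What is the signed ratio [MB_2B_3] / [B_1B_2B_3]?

[B_1B_2B_3] = ½·(0·(7−(-4)) + 2·(-4−0) + (-7)·(0−7)) = ½·(0 − 8 + 49) = 41/2.
[MB_2B_3] = ½·((-10/11)·(7−(-4)) + 2·(-4−(6/11)) + (-7)·(6/11−7)) = ½·(-10 − 100/11 + 497/11) = 287/22, so the ratio is (287/22)/(41/2) = 7/11.

7/11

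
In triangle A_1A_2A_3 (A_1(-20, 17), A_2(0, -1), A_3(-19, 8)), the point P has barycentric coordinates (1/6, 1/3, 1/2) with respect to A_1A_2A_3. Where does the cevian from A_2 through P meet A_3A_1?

(-77/4, 41/4)

Line A_2P meets A_3A_1 where the A_2-coordinate vanishes; zeroing P's A_2-weight and renormalizing leaves A_3, A_1-weights 1/2 : 1/6 → (3/4, 1/4).
So Q = (3/4)·A_3 + (1/4)·A_1 = (-77/4, 41/4).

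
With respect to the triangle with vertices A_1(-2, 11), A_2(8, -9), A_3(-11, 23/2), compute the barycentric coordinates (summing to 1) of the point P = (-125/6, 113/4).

Signed area of the reference triangle: [A_1A_2A_3] = ½·((-2)·(-9−(23/2)) + 8·(23/2−11) + (-11)·(11−(-9))) = ½·(41 + 4 − 220) = -175/2.
[PA_2A_3] = ½·((-125/6)·(-9−(23/2)) + 8·(23/2−(113/4)) + (-11)·(113/4−(-9))) = ½·(5125/12 − 134 − 1639/4) = -175/3, so the A_1-coordinate is (-175/3)/(-175/2) = 2/3.
[A_1PA_3] = ½·((-2)·(113/4−(23/2)) + (-125/6)·(23/2−11) + (-11)·(11−(113/4))) = ½·(-67/2 − 125/12 + 759/4) = 875/12, so the A_2-coordinate is -5/6.
[A_1A_2P] = ½·((-2)·(-9−(113/4)) + 8·(113/4−11) + (-125/6)·(11−(-9))) = ½·(149/2 + 138 − 1250/3) = -1225/12, so the A_3-coordinate is 7/6.

(2/3, -5/6, 7/6)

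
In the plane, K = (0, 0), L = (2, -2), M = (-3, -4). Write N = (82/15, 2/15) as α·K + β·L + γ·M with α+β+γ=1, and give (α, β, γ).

(4/15, 23/15, -4/5)

Signed area of the reference triangle: [KLM] = ½·(0·(-2−(-4)) + 2·(-4−0) + (-3)·(0−(-2))) = ½·(0 − 8 − 6) = -7.
[NLM] = ½·((82/15)·(-2−(-4)) + 2·(-4−(2/15)) + (-3)·(2/15−(-2))) = ½·(164/15 − 124/15 − 32/5) = -28/15, so the K-coordinate is (-28/15)/(-7) = 4/15.
[KNM] = ½·(0·(2/15−(-4)) + (82/15)·(-4−0) + (-3)·(0−(2/15))) = ½·(0 − 328/15 + 2/5) = -161/15, so the L-coordinate is 23/15.
[KLN] = ½·(0·(-2−(2/15)) + 2·(2/15−0) + (82/15)·(0−(-2))) = ½·(0 + 4/15 + 164/15) = 28/5, so the M-coordinate is -4/5.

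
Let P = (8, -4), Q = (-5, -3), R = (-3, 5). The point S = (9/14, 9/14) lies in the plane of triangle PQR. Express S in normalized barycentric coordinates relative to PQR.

(5/14, 1/7, 1/2)

Signed area of the reference triangle: [PQR] = ½·(8·(-3−5) + (-5)·(5−(-4)) + (-3)·(-4−(-3))) = ½·(-64 − 45 + 3) = -53.
[SQR] = ½·((9/14)·(-3−5) + (-5)·(5−(9/14)) + (-3)·(9/14−(-3))) = ½·(-36/7 − 305/14 − 153/14) = -265/14, so the P-coordinate is (-265/14)/(-53) = 5/14.
[PSR] = ½·(8·(9/14−5) + (9/14)·(5−(-4)) + (-3)·(-4−(9/14))) = ½·(-244/7 + 81/14 + 195/14) = -53/7, so the Q-coordinate is 1/7.
[PQS] = ½·(8·(-3−(9/14)) + (-5)·(9/14−(-4)) + (9/14)·(-4−(-3))) = ½·(-204/7 − 325/14 − 9/14) = -53/2, so the R-coordinate is 1/2.
Check: 5/14 + 1/7 + 1/2 = 1.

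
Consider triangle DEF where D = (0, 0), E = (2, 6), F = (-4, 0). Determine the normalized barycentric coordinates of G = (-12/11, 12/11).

Signed area of the reference triangle: [DEF] = ½·(0·(6−0) + 2·(0−0) + (-4)·(0−6)) = ½·(0 + 0 + 24) = 12.
[GEF] = ½·((-12/11)·(6−0) + 2·(0−(12/11)) + (-4)·(12/11−6)) = ½·(-72/11 − 24/11 + 216/11) = 60/11, so the D-coordinate is (60/11)/12 = 5/11.
[DGF] = ½·(0·(12/11−0) + (-12/11)·(0−0) + (-4)·(0−(12/11))) = ½·(0 + 0 + 48/11) = 24/11, so the E-coordinate is 2/11.
[DEG] = ½·(0·(6−(12/11)) + 2·(12/11−0) + (-12/11)·(0−6)) = ½·(0 + 24/11 + 72/11) = 48/11, so the F-coordinate is 4/11.

(5/11, 2/11, 4/11)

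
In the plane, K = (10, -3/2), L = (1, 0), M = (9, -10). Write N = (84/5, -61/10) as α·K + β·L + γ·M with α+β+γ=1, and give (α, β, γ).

(7/5, -4/5, 2/5)

Signed area of the reference triangle: [KLM] = ½·(10·(0−(-10)) + 1·(-10−(-3/2)) + 9·(-3/2−0)) = ½·(100 − 17/2 − 27/2) = 39.
[NLM] = ½·((84/5)·(0−(-10)) + 1·(-10−(-61/10)) + 9·(-61/10−0)) = ½·(168 − 39/10 − 549/10) = 273/5, so the K-coordinate is (273/5)/39 = 7/5.
[KNM] = ½·(10·(-61/10−(-10)) + (84/5)·(-10−(-3/2)) + 9·(-3/2−(-61/10))) = ½·(39 − 714/5 + 207/5) = -156/5, so the L-coordinate is -4/5.
[KLN] = ½·(10·(0−(-61/10)) + 1·(-61/10−(-3/2)) + (84/5)·(-3/2−0)) = ½·(61 − 23/5 − 126/5) = 78/5, so the M-coordinate is 2/5.
Check: 7/5 − 4/5 + 2/5 = 1.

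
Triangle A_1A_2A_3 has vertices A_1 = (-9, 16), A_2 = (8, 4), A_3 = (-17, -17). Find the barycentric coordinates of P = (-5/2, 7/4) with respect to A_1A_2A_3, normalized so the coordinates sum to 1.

Signed area of the reference triangle: [A_1A_2A_3] = ½·((-9)·(4−(-17)) + 8·(-17−16) + (-17)·(16−4)) = ½·(-189 − 264 − 204) = -657/2.
[PA_2A_3] = ½·((-5/2)·(4−(-17)) + 8·(-17−(7/4)) + (-17)·(7/4−4)) = ½·(-105/2 − 150 + 153/4) = -657/8, so the A_1-coordinate is (-657/8)/(-657/2) = 1/4.
[A_1PA_3] = ½·((-9)·(7/4−(-17)) + (-5/2)·(-17−16) + (-17)·(16−(7/4))) = ½·(-675/4 + 165/2 − 969/4) = -657/4, so the A_2-coordinate is 1/2.
[A_1A_2P] = ½·((-9)·(4−(7/4)) + 8·(7/4−16) + (-5/2)·(16−4)) = ½·(-81/4 − 114 − 30) = -657/8, so the A_3-coordinate is 1/4.

(1/4, 1/2, 1/4)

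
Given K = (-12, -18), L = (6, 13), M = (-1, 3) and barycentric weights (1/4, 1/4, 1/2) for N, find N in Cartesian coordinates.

(-2, 1/4)

N = (1/4)·K + (1/4)·L + (1/2)·M.
x-coordinate: (1/4)·(-12) + (1/4)·6 + (1/2)·(-1) = -2.
y-coordinate: (1/4)·(-18) + (1/4)·13 + (1/2)·3 = 1/4.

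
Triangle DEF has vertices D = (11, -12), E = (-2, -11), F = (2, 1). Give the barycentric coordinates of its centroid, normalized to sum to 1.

The centroid is the average of the vertices, so each weight is 1/3.

(1/3, 1/3, 1/3)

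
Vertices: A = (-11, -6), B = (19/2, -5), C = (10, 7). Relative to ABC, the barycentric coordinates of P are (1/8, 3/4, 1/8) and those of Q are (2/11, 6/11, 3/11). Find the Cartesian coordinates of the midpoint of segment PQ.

Barycentric coordinates of the midpoint are the average: (27/176, 57/88, 35/176).
Converting: (27/176)·A + (57/88)·B + (35/176)·C = (71/11, -487/176).

(71/11, -487/176)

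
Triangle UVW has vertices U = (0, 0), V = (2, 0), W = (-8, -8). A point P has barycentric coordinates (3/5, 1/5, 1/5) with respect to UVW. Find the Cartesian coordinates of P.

P = (3/5)·U + (1/5)·V + (1/5)·W.
x-coordinate: (3/5)·0 + (1/5)·2 + (1/5)·(-8) = -6/5.
y-coordinate: (3/5)·0 + (1/5)·0 + (1/5)·(-8) = -8/5.

(-6/5, -8/5)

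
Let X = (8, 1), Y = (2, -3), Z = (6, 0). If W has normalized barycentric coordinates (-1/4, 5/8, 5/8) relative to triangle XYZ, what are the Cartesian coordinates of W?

W = (-1/4)·X + (5/8)·Y + (5/8)·Z.
x-coordinate: (-1/4)·8 + (5/8)·2 + (5/8)·6 = 3.
y-coordinate: (-1/4)·1 + (5/8)·(-3) + (5/8)·0 = -17/8.

(3, -17/8)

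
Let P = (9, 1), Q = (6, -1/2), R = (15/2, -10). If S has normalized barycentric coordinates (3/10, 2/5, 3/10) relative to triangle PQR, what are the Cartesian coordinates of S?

S = (3/10)·P + (2/5)·Q + (3/10)·R.
x-coordinate: (3/10)·9 + (2/5)·6 + (3/10)·(15/2) = 147/20.
y-coordinate: (3/10)·1 + (2/5)·(-1/2) + (3/10)·(-10) = -29/10.

(147/20, -29/10)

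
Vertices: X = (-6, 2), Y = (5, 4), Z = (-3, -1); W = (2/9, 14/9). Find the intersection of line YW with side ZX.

(-18/5, -2/5)

Barycentric coordinates of W with respect to XYZ: (1/9, 4/9, 4/9).
On side ZX the Y-coordinate is zero; dropping W's Y-weight 4/9 and renormalizing the remaining 4/9 : 1/9 gives weights 4/5, 1/5 on Z, X.
V = (4/5)·(-3, -1) + (1/5)·(-6, 2) = (-18/5, -2/5).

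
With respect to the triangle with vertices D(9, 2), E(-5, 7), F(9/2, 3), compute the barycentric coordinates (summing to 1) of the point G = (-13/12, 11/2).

(1/6, 2/3, 1/6)

Signed area of the reference triangle: [DEF] = ½·(9·(7−3) + (-5)·(3−2) + (9/2)·(2−7)) = ½·(36 − 5 − 45/2) = 17/4.
[GEF] = ½·((-13/12)·(7−3) + (-5)·(3−(11/2)) + (9/2)·(11/2−7)) = ½·(-13/3 + 25/2 − 27/4) = 17/24, so the D-coordinate is (17/24)/(17/4) = 1/6.
[DGF] = ½·(9·(11/2−3) + (-13/12)·(3−2) + (9/2)·(2−(11/2))) = ½·(45/2 − 13/12 − 63/4) = 17/6, so the E-coordinate is 2/3.
[DEG] = ½·(9·(7−(11/2)) + (-5)·(11/2−2) + (-13/12)·(2−7)) = ½·(27/2 − 35/2 + 65/12) = 17/24, so the F-coordinate is 1/6.
Check: 1/6 + 2/3 + 1/6 = 1.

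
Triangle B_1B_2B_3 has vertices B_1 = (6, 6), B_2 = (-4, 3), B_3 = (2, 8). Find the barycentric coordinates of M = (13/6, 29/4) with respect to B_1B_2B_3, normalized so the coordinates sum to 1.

Signed area of the reference triangle: [B_1B_2B_3] = ½·(6·(3−8) + (-4)·(8−6) + 2·(6−3)) = ½·(-30 − 8 + 6) = -16.
[MB_2B_3] = ½·((13/6)·(3−8) + (-4)·(8−(29/4)) + 2·(29/4−3)) = ½·(-65/6 − 3 + 17/2) = -8/3, so the B_1-coordinate is (-8/3)/(-16) = 1/6.
[B_1MB_3] = ½·(6·(29/4−8) + (13/6)·(8−6) + 2·(6−(29/4))) = ½·(-9/2 + 13/3 − 5/2) = -4/3, so the B_2-coordinate is 1/12.
[B_1B_2M] = ½·(6·(3−(29/4)) + (-4)·(29/4−6) + (13/6)·(6−3)) = ½·(-51/2 − 5 + 13/2) = -12, so the B_3-coordinate is 3/4.
Check: 1/6 + 1/12 + 3/4 = 1.

(1/6, 1/12, 3/4)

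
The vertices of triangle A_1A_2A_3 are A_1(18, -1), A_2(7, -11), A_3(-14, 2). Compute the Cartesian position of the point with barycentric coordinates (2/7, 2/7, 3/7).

(8/7, -18/7)

P = (2/7)·A_1 + (2/7)·A_2 + (3/7)·A_3.
x-coordinate: (2/7)·18 + (2/7)·7 + (3/7)·(-14) = 8/7.
y-coordinate: (2/7)·(-1) + (2/7)·(-11) + (3/7)·2 = -18/7.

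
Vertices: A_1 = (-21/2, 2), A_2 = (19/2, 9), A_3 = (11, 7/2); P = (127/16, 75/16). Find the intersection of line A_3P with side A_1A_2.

(17/6, 20/3)

Barycentric coordinates of P with respect to A_1A_2A_3: (1/8, 1/4, 5/8).
On side A_1A_2 the A_3-coordinate is zero; dropping P's A_3-weight 5/8 and renormalizing the remaining 1/8 : 1/4 gives weights 1/3, 2/3 on A_1, A_2.
Q = (1/3)·(-21/2, 2) + (2/3)·(19/2, 9) = (17/6, 20/3).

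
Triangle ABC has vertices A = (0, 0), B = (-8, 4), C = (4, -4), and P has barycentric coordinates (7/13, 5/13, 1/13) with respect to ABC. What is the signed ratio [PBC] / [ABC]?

7/13

The signed ratio [PBC]/[ABC] equals the barycentric coordinate of P at vertex A, which is 7/13.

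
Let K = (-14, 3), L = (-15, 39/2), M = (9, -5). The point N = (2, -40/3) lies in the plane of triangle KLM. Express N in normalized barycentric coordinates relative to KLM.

Signed area of the reference triangle: [KLM] = ½·((-14)·(39/2−(-5)) + (-15)·(-5−3) + 9·(3−(39/2))) = ½·(-343 + 120 − 297/2) = -743/4.
[NLM] = ½·(2·(39/2−(-5)) + (-15)·(-5−(-40/3)) + 9·(-40/3−(39/2))) = ½·(49 − 125 − 591/2) = -743/4, so the K-coordinate is (-743/4)/(-743/4) = 1.
[KNM] = ½·((-14)·(-40/3−(-5)) + 2·(-5−3) + 9·(3−(-40/3))) = ½·(350/3 − 16 + 147) = 743/6, so the L-coordinate is -2/3.
[KLN] = ½·((-14)·(39/2−(-40/3)) + (-15)·(-40/3−3) + 2·(3−(39/2))) = ½·(-1379/3 + 245 − 33) = -743/6, so the M-coordinate is 2/3.
Check: 1 − 2/3 + 2/3 = 1.

(1, -2/3, 2/3)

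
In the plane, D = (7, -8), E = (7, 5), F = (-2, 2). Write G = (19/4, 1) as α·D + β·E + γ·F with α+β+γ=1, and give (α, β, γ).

Signed area of the reference triangle: [DEF] = ½·(7·(5−2) + 7·(2−(-8)) + (-2)·(-8−5)) = ½·(21 + 70 + 26) = 117/2.
[GEF] = ½·((19/4)·(5−2) + 7·(2−1) + (-2)·(1−5)) = ½·(57/4 + 7 + 8) = 117/8, so the D-coordinate is (117/8)/(117/2) = 1/4.
[DGF] = ½·(7·(1−2) + (19/4)·(2−(-8)) + (-2)·(-8−1)) = ½·(-7 + 95/2 + 18) = 117/4, so the E-coordinate is 1/2.
[DEG] = ½·(7·(5−1) + 7·(1−(-8)) + (19/4)·(-8−5)) = ½·(28 + 63 − 247/4) = 117/8, so the F-coordinate is 1/4.

(1/4, 1/2, 1/4)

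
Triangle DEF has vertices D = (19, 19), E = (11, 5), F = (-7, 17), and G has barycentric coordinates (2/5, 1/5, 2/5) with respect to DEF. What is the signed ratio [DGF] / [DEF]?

1/5

The signed ratio [DGF]/[DEF] equals the barycentric coordinate of G at vertex E, which is 1/5.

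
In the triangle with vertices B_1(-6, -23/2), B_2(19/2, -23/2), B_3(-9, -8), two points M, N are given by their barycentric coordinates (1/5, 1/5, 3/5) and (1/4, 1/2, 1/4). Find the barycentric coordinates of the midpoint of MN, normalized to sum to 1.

(9/40, 7/20, 17/40)

Since both coordinate triples sum to 1, the midpoint's barycentrics are the componentwise average.
(1/5+1/4)/2 = 9/40; similarly 7/20 and 17/40.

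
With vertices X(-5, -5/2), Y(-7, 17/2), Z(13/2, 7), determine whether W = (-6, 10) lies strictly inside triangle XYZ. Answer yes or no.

no

Barycentric coordinates of W: (-29/194, 613/582, 28/291).
The three coordinates are negative, positive, positive; a point is interior exactly when all three are positive.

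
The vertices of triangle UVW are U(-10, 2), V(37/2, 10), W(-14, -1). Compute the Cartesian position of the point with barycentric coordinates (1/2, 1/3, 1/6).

P = (1/2)·U + (1/3)·V + (1/6)·W.
x-coordinate: (1/2)·(-10) + (1/3)·(37/2) + (1/6)·(-14) = -7/6.
y-coordinate: (1/2)·2 + (1/3)·10 + (1/6)·(-1) = 25/6.

(-7/6, 25/6)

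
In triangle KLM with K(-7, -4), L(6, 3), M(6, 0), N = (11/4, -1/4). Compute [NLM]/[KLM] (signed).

1/4

[KLM] = ½·((-7)·(3−0) + 6·(0−(-4)) + 6·(-4−3)) = ½·(-21 + 24 − 42) = -39/2.
[NLM] = ½·((11/4)·(3−0) + 6·(0−(-1/4)) + 6·(-1/4−3)) = ½·(33/4 + 3/2 − 39/2) = -39/8, so the ratio is (-39/8)/(-39/2) = 1/4.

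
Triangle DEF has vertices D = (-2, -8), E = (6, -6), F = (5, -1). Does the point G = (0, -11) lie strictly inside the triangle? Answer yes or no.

Barycentric coordinates of G: (5/6, 5/6, -2/3).
The three coordinates are positive, positive, negative; a point is interior exactly when all three are positive.

no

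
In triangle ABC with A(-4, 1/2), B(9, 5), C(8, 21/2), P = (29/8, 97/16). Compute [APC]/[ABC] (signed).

1/8

[ABC] = ½·((-4)·(5−(21/2)) + 9·(21/2−(1/2)) + 8·(1/2−5)) = ½·(22 + 90 − 36) = 38.
[APC] = ½·((-4)·(97/16−(21/2)) + (29/8)·(21/2−(1/2)) + 8·(1/2−(97/16))) = ½·(71/4 + 145/4 − 89/2) = 19/4, so the ratio is (19/4)/38 = 1/8.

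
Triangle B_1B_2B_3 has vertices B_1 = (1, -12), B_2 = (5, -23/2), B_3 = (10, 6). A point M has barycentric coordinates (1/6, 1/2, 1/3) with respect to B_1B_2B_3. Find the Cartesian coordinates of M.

(6, -23/4)

M = (1/6)·B_1 + (1/2)·B_2 + (1/3)·B_3.
x-coordinate: (1/6)·1 + (1/2)·5 + (1/3)·10 = 6.
y-coordinate: (1/6)·(-12) + (1/2)·(-23/2) + (1/3)·6 = -23/4.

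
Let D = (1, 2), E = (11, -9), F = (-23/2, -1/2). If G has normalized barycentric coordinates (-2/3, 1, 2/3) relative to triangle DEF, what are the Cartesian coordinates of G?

G = (-2/3)·D + 1·E + (2/3)·F.
x-coordinate: (-2/3)·1 + 1·11 + (2/3)·(-23/2) = 8/3.
y-coordinate: (-2/3)·2 + 1·(-9) + (2/3)·(-1/2) = -32/3.

(8/3, -32/3)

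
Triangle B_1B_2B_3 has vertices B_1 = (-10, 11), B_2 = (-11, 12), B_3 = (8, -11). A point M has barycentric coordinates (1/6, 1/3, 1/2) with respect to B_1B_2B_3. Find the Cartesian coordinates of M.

(-4/3, 1/3)

M = (1/6)·B_1 + (1/3)·B_2 + (1/2)·B_3.
x-coordinate: (1/6)·(-10) + (1/3)·(-11) + (1/2)·8 = -4/3.
y-coordinate: (1/6)·11 + (1/3)·12 + (1/2)·(-11) = 1/3.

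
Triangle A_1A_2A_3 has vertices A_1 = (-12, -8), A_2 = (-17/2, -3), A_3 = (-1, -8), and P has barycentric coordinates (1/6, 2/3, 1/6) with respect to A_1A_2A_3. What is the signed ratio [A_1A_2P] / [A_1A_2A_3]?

The signed ratio [A_1A_2P]/[A_1A_2A_3] equals the barycentric coordinate of P at vertex A_3, which is 1/6.

1/6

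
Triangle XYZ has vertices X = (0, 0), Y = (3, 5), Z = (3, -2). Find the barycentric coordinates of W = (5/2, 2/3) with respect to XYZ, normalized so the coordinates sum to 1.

Signed area of the reference triangle: [XYZ] = ½·(0·(5−(-2)) + 3·(-2−0) + 3·(0−5)) = ½·(0 − 6 − 15) = -21/2.
[WYZ] = ½·((5/2)·(5−(-2)) + 3·(-2−(2/3)) + 3·(2/3−5)) = ½·(35/2 − 8 − 13) = -7/4, so the X-coordinate is (-7/4)/(-21/2) = 1/6.
[XWZ] = ½·(0·(2/3−(-2)) + (5/2)·(-2−0) + 3·(0−(2/3))) = ½·(0 − 5 − 2) = -7/2, so the Y-coordinate is 1/3.
[XYW] = ½·(0·(5−(2/3)) + 3·(2/3−0) + (5/2)·(0−5)) = ½·(0 + 2 − 25/2) = -21/4, so the Z-coordinate is 1/2.
Check: 1/6 + 1/3 + 1/2 = 1.

(1/6, 1/3, 1/2)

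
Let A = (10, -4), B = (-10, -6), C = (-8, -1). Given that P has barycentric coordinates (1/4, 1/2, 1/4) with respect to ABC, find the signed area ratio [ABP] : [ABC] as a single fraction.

1/4

The signed ratio [ABP]/[ABC] equals the barycentric coordinate of P at vertex C, which is 1/4.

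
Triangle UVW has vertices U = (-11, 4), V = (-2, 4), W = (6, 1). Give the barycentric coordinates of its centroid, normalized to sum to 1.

(1/3, 1/3, 1/3)

The centroid is the average of the vertices, so each weight is 1/3.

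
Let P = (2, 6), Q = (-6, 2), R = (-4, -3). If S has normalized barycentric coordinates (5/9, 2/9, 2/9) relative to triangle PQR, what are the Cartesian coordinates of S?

S = (5/9)·P + (2/9)·Q + (2/9)·R.
x-coordinate: (5/9)·2 + (2/9)·(-6) + (2/9)·(-4) = -10/9.
y-coordinate: (5/9)·6 + (2/9)·2 + (2/9)·(-3) = 28/9.

(-10/9, 28/9)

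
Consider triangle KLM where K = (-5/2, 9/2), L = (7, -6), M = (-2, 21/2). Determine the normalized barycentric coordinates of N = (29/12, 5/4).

(1/6, 1/2, 1/3)

Signed area of the reference triangle: [KLM] = ½·((-5/2)·(-6−(21/2)) + 7·(21/2−(9/2)) + (-2)·(9/2−(-6))) = ½·(165/4 + 42 − 21) = 249/8.
[NLM] = ½·((29/12)·(-6−(21/2)) + 7·(21/2−(5/4)) + (-2)·(5/4−(-6))) = ½·(-319/8 + 259/4 − 29/2) = 83/16, so the K-coordinate is (83/16)/(249/8) = 1/6.
[KNM] = ½·((-5/2)·(5/4−(21/2)) + (29/12)·(21/2−(9/2)) + (-2)·(9/2−(5/4))) = ½·(185/8 + 29/2 − 13/2) = 249/16, so the L-coordinate is 1/2.
[KLN] = ½·((-5/2)·(-6−(5/4)) + 7·(5/4−(9/2)) + (29/12)·(9/2−(-6))) = ½·(145/8 − 91/4 + 203/8) = 83/8, so the M-coordinate is 1/3.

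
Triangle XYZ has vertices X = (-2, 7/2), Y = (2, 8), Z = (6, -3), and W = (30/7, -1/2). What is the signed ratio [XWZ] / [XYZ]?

1/7

[XYZ] = ½·((-2)·(8−(-3)) + 2·(-3−(7/2)) + 6·(7/2−8)) = ½·(-22 − 13 − 27) = -31.
[XWZ] = ½·((-2)·(-1/2−(-3)) + (30/7)·(-3−(7/2)) + 6·(7/2−(-1/2))) = ½·(-5 − 195/7 + 24) = -31/7, so the ratio is (-31/7)/(-31) = 1/7.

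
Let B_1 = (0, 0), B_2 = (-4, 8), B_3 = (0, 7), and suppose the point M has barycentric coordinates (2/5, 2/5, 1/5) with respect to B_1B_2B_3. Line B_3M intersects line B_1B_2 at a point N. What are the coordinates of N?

(-2, 4)

Line B_3M meets B_1B_2 where the B_3-coordinate vanishes; zeroing M's B_3-weight and renormalizing leaves B_1, B_2-weights 2/5 : 2/5 → (1/2, 1/2).
So N = (1/2)·B_1 + (1/2)·B_2 = (-2, 4).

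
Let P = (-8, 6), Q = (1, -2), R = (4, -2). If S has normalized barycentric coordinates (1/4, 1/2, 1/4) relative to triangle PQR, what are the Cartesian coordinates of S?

S = (1/4)·P + (1/2)·Q + (1/4)·R.
x-coordinate: (1/4)·(-8) + (1/2)·1 + (1/4)·4 = -1/2.
y-coordinate: (1/4)·6 + (1/2)·(-2) + (1/4)·(-2) = 0.

(-1/2, 0)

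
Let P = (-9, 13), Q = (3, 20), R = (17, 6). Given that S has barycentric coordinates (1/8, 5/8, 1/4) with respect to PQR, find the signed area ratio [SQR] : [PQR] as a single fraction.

The signed ratio [SQR]/[PQR] equals the barycentric coordinate of S at vertex P, which is 1/8.

1/8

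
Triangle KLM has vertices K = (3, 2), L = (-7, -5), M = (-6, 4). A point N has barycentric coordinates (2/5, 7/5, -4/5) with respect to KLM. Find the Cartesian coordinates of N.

N = (2/5)·K + (7/5)·L + (-4/5)·M.
x-coordinate: (2/5)·3 + (7/5)·(-7) + (-4/5)·(-6) = -19/5.
y-coordinate: (2/5)·2 + (7/5)·(-5) + (-4/5)·4 = -47/5.

(-19/5, -47/5)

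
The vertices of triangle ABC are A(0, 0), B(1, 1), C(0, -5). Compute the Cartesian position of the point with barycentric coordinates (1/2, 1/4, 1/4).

(1/4, -1)

P = (1/2)·A + (1/4)·B + (1/4)·C.
x-coordinate: (1/2)·0 + (1/4)·1 + (1/4)·0 = 1/4.
y-coordinate: (1/2)·0 + (1/4)·1 + (1/4)·(-5) = -1.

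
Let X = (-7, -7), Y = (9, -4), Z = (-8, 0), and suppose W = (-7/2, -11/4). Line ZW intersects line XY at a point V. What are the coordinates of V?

Barycentric coordinates of W with respect to XYZ: (1/4, 1/4, 1/2).
On side XY the Z-coordinate is zero; dropping W's Z-weight 1/2 and renormalizing the remaining 1/4 : 1/4 gives weights 1/2, 1/2 on X, Y.
V = (1/2)·(-7, -7) + (1/2)·(9, -4) = (1, -11/2).

(1, -11/2)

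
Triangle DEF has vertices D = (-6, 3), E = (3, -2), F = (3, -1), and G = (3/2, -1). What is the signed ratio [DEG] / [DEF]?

1/6

[DEF] = ½·((-6)·(-2−(-1)) + 3·(-1−3) + 3·(3−(-2))) = ½·(6 − 12 + 15) = 9/2.
[DEG] = ½·((-6)·(-2−(-1)) + 3·(-1−3) + (3/2)·(3−(-2))) = ½·(6 − 12 + 15/2) = 3/4, so the ratio is (3/4)/(9/2) = 1/6.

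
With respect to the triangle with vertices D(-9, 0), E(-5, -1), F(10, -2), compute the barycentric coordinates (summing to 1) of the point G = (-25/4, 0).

Signed area of the reference triangle: [DEF] = ½·((-9)·(-1−(-2)) + (-5)·(-2−0) + 10·(0−(-1))) = ½·(-9 + 10 + 10) = 11/2.
[GEF] = ½·((-25/4)·(-1−(-2)) + (-5)·(-2−0) + 10·(0−(-1))) = ½·(-25/4 + 10 + 10) = 55/8, so the D-coordinate is (55/8)/(11/2) = 5/4.
[DGF] = ½·((-9)·(0−(-2)) + (-25/4)·(-2−0) + 10·(0−0)) = ½·(-18 + 25/2 + 0) = -11/4, so the E-coordinate is -1/2.
[DEG] = ½·((-9)·(-1−0) + (-5)·(0−0) + (-25/4)·(0−(-1))) = ½·(9 + 0 − 25/4) = 11/8, so the F-coordinate is 1/4.
Check: 5/4 − 1/2 + 1/4 = 1.

(5/4, -1/2, 1/4)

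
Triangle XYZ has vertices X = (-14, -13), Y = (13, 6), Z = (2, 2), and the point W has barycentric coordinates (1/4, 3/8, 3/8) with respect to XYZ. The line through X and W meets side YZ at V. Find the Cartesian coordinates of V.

(15/2, 4)

Line XW meets YZ where the X-coordinate vanishes; zeroing W's X-weight and renormalizing leaves Y, Z-weights 3/8 : 3/8 → (1/2, 1/2).
So V = (1/2)·Y + (1/2)·Z = (15/2, 4).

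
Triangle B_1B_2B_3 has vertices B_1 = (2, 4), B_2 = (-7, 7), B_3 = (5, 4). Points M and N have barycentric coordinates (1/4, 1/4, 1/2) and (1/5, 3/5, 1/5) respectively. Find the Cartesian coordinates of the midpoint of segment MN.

Barycentric coordinates of the midpoint are the average: (9/40, 17/40, 7/20).
Converting: (9/40)·B_1 + (17/40)·B_2 + (7/20)·B_3 = (-31/40, 211/40).

(-31/40, 211/40)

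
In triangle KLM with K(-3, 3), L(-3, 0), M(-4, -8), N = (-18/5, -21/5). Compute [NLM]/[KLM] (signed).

1/5

[KLM] = ½·((-3)·(0−(-8)) + (-3)·(-8−3) + (-4)·(3−0)) = ½·(-24 + 33 − 12) = -3/2.
[NLM] = ½·((-18/5)·(0−(-8)) + (-3)·(-8−(-21/5)) + (-4)·(-21/5−0)) = ½·(-144/5 + 57/5 + 84/5) = -3/10, so the ratio is (-3/10)/(-3/2) = 1/5.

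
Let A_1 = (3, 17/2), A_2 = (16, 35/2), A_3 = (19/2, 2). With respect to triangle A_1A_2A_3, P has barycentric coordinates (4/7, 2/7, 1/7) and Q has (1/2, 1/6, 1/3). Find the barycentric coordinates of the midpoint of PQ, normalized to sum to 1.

Since both coordinate triples sum to 1, the midpoint's barycentrics are the componentwise average.
(4/7+1/2)/2 = 15/28; similarly 19/84 and 5/21.

(15/28, 19/84, 5/21)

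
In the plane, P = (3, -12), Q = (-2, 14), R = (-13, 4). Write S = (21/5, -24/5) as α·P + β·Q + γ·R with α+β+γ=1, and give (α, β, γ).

(4/5, 2/5, -1/5)

Signed area of the reference triangle: [PQR] = ½·(3·(14−4) + (-2)·(4−(-12)) + (-13)·(-12−14)) = ½·(30 − 32 + 338) = 168.
[SQR] = ½·((21/5)·(14−4) + (-2)·(4−(-24/5)) + (-13)·(-24/5−14)) = ½·(42 − 88/5 + 1222/5) = 672/5, so the P-coordinate is (672/5)/168 = 4/5.
[PSR] = ½·(3·(-24/5−4) + (21/5)·(4−(-12)) + (-13)·(-12−(-24/5))) = ½·(-132/5 + 336/5 + 468/5) = 336/5, so the Q-coordinate is 2/5.
[PQS] = ½·(3·(14−(-24/5)) + (-2)·(-24/5−(-12)) + (21/5)·(-12−14)) = ½·(282/5 − 72/5 − 546/5) = -168/5, so the R-coordinate is -1/5.
Check: 4/5 + 2/5 − 1/5 = 1.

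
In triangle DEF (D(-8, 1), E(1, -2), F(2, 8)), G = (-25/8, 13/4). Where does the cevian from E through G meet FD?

(-26/7, 4)

Barycentric coordinates of G with respect to DEF: (1/2, 1/8, 3/8).
On side FD the E-coordinate is zero; dropping G's E-weight 1/8 and renormalizing the remaining 3/8 : 1/2 gives weights 3/7, 4/7 on F, D.
H = (3/7)·(2, 8) + (4/7)·(-8, 1) = (-26/7, 4).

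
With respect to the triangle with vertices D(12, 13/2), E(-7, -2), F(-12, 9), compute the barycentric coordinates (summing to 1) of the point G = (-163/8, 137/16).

Signed area of the reference triangle: [DEF] = ½·(12·(-2−9) + (-7)·(9−(13/2)) + (-12)·(13/2−(-2))) = ½·(-132 − 35/2 − 102) = -503/4.
[GEF] = ½·((-163/8)·(-2−9) + (-7)·(9−(137/16)) + (-12)·(137/16−(-2))) = ½·(1793/8 − 49/16 − 507/4) = 1509/32, so the D-coordinate is (1509/32)/(-503/4) = -3/8.
[DGF] = ½·(12·(137/16−9) + (-163/8)·(9−(13/2)) + (-12)·(13/2−(137/16))) = ½·(-21/4 − 815/16 + 99/4) = -503/32, so the E-coordinate is 1/8.
[DEG] = ½·(12·(-2−(137/16)) + (-7)·(137/16−(13/2)) + (-163/8)·(13/2−(-2))) = ½·(-507/4 − 231/16 − 2771/16) = -2515/16, so the F-coordinate is 5/4.
Check: -3/8 + 1/8 + 5/4 = 1.

(-3/8, 1/8, 5/4)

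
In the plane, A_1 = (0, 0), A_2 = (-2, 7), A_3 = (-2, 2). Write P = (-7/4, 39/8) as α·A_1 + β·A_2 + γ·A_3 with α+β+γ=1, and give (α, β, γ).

Signed area of the reference triangle: [A_1A_2A_3] = ½·(0·(7−2) + (-2)·(2−0) + (-2)·(0−7)) = ½·(0 − 4 + 14) = 5.
[PA_2A_3] = ½·((-7/4)·(7−2) + (-2)·(2−(39/8)) + (-2)·(39/8−7)) = ½·(-35/4 + 23/4 + 17/4) = 5/8, so the A_1-coordinate is (5/8)/5 = 1/8.
[A_1PA_3] = ½·(0·(39/8−2) + (-7/4)·(2−0) + (-2)·(0−(39/8))) = ½·(0 − 7/2 + 39/4) = 25/8, so the A_2-coordinate is 5/8.
[A_1A_2P] = ½·(0·(7−(39/8)) + (-2)·(39/8−0) + (-7/4)·(0−7)) = ½·(0 − 39/4 + 49/4) = 5/4, so the A_3-coordinate is 1/4.
Check: 1/8 + 5/8 + 1/4 = 1.

(1/8, 5/8, 1/4)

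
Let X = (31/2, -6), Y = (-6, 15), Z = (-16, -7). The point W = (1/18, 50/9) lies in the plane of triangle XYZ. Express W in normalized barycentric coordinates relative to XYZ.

(1/3, 5/9, 1/9)

Signed area of the reference triangle: [XYZ] = ½·((31/2)·(15−(-7)) + (-6)·(-7−(-6)) + (-16)·(-6−15)) = ½·(341 + 6 + 336) = 683/2.
[WYZ] = ½·((1/18)·(15−(-7)) + (-6)·(-7−(50/9)) + (-16)·(50/9−15)) = ½·(11/9 + 226/3 + 1360/9) = 683/6, so the X-coordinate is (683/6)/(683/2) = 1/3.
[XWZ] = ½·((31/2)·(50/9−(-7)) + (1/18)·(-7−(-6)) + (-16)·(-6−(50/9))) = ½·(3503/18 − 1/18 + 1664/9) = 3415/18, so the Y-coordinate is 5/9.
[XYW] = ½·((31/2)·(15−(50/9)) + (-6)·(50/9−(-6)) + (1/18)·(-6−15)) = ½·(2635/18 − 208/3 − 7/6) = 683/18, so the Z-coordinate is 1/9.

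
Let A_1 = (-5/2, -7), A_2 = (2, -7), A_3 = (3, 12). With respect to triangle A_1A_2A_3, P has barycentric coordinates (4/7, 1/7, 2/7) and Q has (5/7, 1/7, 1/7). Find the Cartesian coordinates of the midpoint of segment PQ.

(-19/28, -41/14)

Barycentric coordinates of the midpoint are the average: (9/14, 1/7, 3/14).
Converting: (9/14)·A_1 + (1/7)·A_2 + (3/14)·A_3 = (-19/28, -41/14).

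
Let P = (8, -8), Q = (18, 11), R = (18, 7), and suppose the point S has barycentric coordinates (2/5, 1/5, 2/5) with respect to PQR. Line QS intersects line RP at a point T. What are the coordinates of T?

Line QS meets RP where the Q-coordinate vanishes; zeroing S's Q-weight and renormalizing leaves R, P-weights 2/5 : 2/5 → (1/2, 1/2).
So T = (1/2)·R + (1/2)·P = (13, -1/2).

(13, -1/2)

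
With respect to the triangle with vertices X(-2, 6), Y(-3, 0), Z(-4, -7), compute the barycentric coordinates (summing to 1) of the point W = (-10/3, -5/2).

(1/6, 1/3, 1/2)

Signed area of the reference triangle: [XYZ] = ½·((-2)·(0−(-7)) + (-3)·(-7−6) + (-4)·(6−0)) = ½·(-14 + 39 − 24) = 1/2.
[WYZ] = ½·((-10/3)·(0−(-7)) + (-3)·(-7−(-5/2)) + (-4)·(-5/2−0)) = ½·(-70/3 + 27/2 + 10) = 1/12, so the X-coordinate is (1/12)/(1/2) = 1/6.
[XWZ] = ½·((-2)·(-5/2−(-7)) + (-10/3)·(-7−6) + (-4)·(6−(-5/2))) = ½·(-9 + 130/3 − 34) = 1/6, so the Y-coordinate is 1/3.
[XYW] = ½·((-2)·(0−(-5/2)) + (-3)·(-5/2−6) + (-10/3)·(6−0)) = ½·(-5 + 51/2 − 20) = 1/4, so the Z-coordinate is 1/2.
Check: 1/6 + 1/3 + 1/2 = 1.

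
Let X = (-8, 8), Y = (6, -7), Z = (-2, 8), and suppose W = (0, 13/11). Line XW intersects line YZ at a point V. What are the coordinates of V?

Barycentric coordinates of W with respect to XYZ: (3/11, 5/11, 3/11).
On side YZ the X-coordinate is zero; dropping W's X-weight 3/11 and renormalizing the remaining 5/11 : 3/11 gives weights 5/8, 3/8 on Y, Z.
V = (5/8)·(6, -7) + (3/8)·(-2, 8) = (3, -11/8).

(3, -11/8)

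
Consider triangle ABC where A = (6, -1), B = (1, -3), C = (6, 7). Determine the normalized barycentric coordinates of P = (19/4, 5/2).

Signed area of the reference triangle: [ABC] = ½·(6·(-3−7) + 1·(7−(-1)) + 6·(-1−(-3))) = ½·(-60 + 8 + 12) = -20.
[PBC] = ½·((19/4)·(-3−7) + 1·(7−(5/2)) + 6·(5/2−(-3))) = ½·(-95/2 + 9/2 + 33) = -5, so the A-coordinate is (-5)/(-20) = 1/4.
[APC] = ½·(6·(5/2−7) + (19/4)·(7−(-1)) + 6·(-1−(5/2))) = ½·(-27 + 38 − 21) = -5, so the B-coordinate is 1/4.
[ABP] = ½·(6·(-3−(5/2)) + 1·(5/2−(-1)) + (19/4)·(-1−(-3))) = ½·(-33 + 7/2 + 19/2) = -10, so the C-coordinate is 1/2.

(1/4, 1/4, 1/2)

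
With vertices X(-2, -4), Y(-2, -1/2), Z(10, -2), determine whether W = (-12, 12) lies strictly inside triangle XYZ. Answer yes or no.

Barycentric coordinates of W: (-45/14, 106/21, -5/6).
The three coordinates are negative, positive, negative; a point is interior exactly when all three are positive.

no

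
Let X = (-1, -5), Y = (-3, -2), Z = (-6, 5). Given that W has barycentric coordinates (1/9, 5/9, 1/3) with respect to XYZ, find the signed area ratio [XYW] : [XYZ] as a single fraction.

The signed ratio [XYW]/[XYZ] equals the barycentric coordinate of W at vertex Z, which is 1/3.

1/3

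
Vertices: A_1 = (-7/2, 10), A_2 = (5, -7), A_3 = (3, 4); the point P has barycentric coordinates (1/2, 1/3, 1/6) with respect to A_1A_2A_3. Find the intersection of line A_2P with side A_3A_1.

(-15/8, 17/2)

Line A_2P meets A_3A_1 where the A_2-coordinate vanishes; zeroing P's A_2-weight and renormalizing leaves A_3, A_1-weights 1/6 : 1/2 → (1/4, 3/4).
So Q = (1/4)·A_3 + (3/4)·A_1 = (-15/8, 17/2).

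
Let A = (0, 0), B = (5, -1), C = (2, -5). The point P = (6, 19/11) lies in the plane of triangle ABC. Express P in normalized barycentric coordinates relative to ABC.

(2/11, 16/11, -7/11)

Signed area of the reference triangle: [ABC] = ½·(0·(-1−(-5)) + 5·(-5−0) + 2·(0−(-1))) = ½·(0 − 25 + 2) = -23/2.
[PBC] = ½·(6·(-1−(-5)) + 5·(-5−(19/11)) + 2·(19/11−(-1))) = ½·(24 − 370/11 + 60/11) = -23/11, so the A-coordinate is (-23/11)/(-23/2) = 2/11.
[APC] = ½·(0·(19/11−(-5)) + 6·(-5−0) + 2·(0−(19/11))) = ½·(0 − 30 − 38/11) = -184/11, so the B-coordinate is 16/11.
[ABP] = ½·(0·(-1−(19/11)) + 5·(19/11−0) + 6·(0−(-1))) = ½·(0 + 95/11 + 6) = 161/22, so the C-coordinate is -7/11.
Check: 2/11 + 16/11 − 7/11 = 1.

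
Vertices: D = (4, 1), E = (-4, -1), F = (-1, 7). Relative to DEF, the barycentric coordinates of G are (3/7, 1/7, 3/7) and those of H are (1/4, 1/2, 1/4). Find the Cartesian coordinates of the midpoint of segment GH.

(-15/56, 67/28)

Barycentric coordinates of the midpoint are the average: (19/56, 9/28, 19/56).
Converting: (19/56)·D + (9/28)·E + (19/56)·F = (-15/56, 67/28).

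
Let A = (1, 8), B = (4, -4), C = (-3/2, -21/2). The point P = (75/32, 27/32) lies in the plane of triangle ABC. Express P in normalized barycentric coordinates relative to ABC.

(7/16, 1/2, 1/16)

Signed area of the reference triangle: [ABC] = ½·(1·(-4−(-21/2)) + 4·(-21/2−8) + (-3/2)·(8−(-4))) = ½·(13/2 − 74 − 18) = -171/4.
[PBC] = ½·((75/32)·(-4−(-21/2)) + 4·(-21/2−(27/32)) + (-3/2)·(27/32−(-4))) = ½·(975/64 − 363/8 − 465/64) = -1197/64, so the A-coordinate is (-1197/64)/(-171/4) = 7/16.
[APC] = ½·(1·(27/32−(-21/2)) + (75/32)·(-21/2−8) + (-3/2)·(8−(27/32))) = ½·(363/32 − 2775/64 − 687/64) = -171/8, so the B-coordinate is 1/2.
[ABP] = ½·(1·(-4−(27/32)) + 4·(27/32−8) + (75/32)·(8−(-4))) = ½·(-155/32 − 229/8 + 225/8) = -171/64, so the C-coordinate is 1/16.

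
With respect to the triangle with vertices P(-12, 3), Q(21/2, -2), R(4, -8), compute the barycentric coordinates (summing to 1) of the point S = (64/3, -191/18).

Signed area of the reference triangle: [PQR] = ½·((-12)·(-2−(-8)) + (21/2)·(-8−3) + 4·(3−(-2))) = ½·(-72 − 231/2 + 20) = -335/4.
[SQR] = ½·((64/3)·(-2−(-8)) + (21/2)·(-8−(-191/18)) + 4·(-191/18−(-2))) = ½·(128 + 329/12 − 310/9) = 4355/72, so the P-coordinate is (4355/72)/(-335/4) = -13/18.
[PSR] = ½·((-12)·(-191/18−(-8)) + (64/3)·(-8−3) + 4·(3−(-191/18))) = ½·(94/3 − 704/3 + 490/9) = -670/9, so the Q-coordinate is 8/9.
[PQS] = ½·((-12)·(-2−(-191/18)) + (21/2)·(-191/18−3) + (64/3)·(3−(-2))) = ½·(-310/3 − 1715/12 + 320/3) = -1675/24, so the R-coordinate is 5/6.

(-13/18, 8/9, 5/6)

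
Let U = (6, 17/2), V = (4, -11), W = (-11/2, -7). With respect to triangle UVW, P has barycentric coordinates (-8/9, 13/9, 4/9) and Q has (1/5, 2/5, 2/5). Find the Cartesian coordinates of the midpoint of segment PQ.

(-7/10, -577/36)

Barycentric coordinates of the midpoint are the average: (-31/90, 83/90, 19/45).
Converting: (-31/90)·U + (83/90)·V + (19/45)·W = (-7/10, -577/36).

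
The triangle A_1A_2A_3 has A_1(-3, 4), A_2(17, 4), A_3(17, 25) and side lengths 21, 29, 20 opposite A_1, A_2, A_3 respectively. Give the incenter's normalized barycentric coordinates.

The incenter has barycentric coordinates proportional to the opposite side lengths: (21 : 29 : 20).
Normalizing by 21+29+20 = 70 gives (3/10, 29/70, 2/7).

(3/10, 29/70, 2/7)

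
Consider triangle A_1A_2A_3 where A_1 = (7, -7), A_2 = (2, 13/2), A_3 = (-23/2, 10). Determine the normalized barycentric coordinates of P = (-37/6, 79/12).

Signed area of the reference triangle: [A_1A_2A_3] = ½·(7·(13/2−10) + 2·(10−(-7)) + (-23/2)·(-7−(13/2))) = ½·(-49/2 + 34 + 621/4) = 659/8.
[PA_2A_3] = ½·((-37/6)·(13/2−10) + 2·(10−(79/12)) + (-23/2)·(79/12−(13/2))) = ½·(259/12 + 41/6 − 23/24) = 659/48, so the A_1-coordinate is (659/48)/(659/8) = 1/6.
[A_1PA_3] = ½·(7·(79/12−10) + (-37/6)·(10−(-7)) + (-23/2)·(-7−(79/12))) = ½·(-287/12 − 629/6 + 3749/24) = 659/48, so the A_2-coordinate is 1/6.
[A_1A_2P] = ½·(7·(13/2−(79/12)) + 2·(79/12−(-7)) + (-37/6)·(-7−(13/2))) = ½·(-7/12 + 163/6 + 333/4) = 659/12, so the A_3-coordinate is 2/3.
Check: 1/6 + 1/6 + 2/3 = 1.

(1/6, 1/6, 2/3)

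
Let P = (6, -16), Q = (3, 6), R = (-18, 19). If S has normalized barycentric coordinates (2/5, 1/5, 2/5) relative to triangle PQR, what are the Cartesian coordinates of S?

(-21/5, 12/5)

S = (2/5)·P + (1/5)·Q + (2/5)·R.
x-coordinate: (2/5)·6 + (1/5)·3 + (2/5)·(-18) = -21/5.
y-coordinate: (2/5)·(-16) + (1/5)·6 + (2/5)·19 = 12/5.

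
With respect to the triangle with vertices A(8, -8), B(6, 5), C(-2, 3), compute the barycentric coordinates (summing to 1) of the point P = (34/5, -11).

Signed area of the reference triangle: [ABC] = ½·(8·(5−3) + 6·(3−(-8)) + (-2)·(-8−5)) = ½·(16 + 66 + 26) = 54.
[PBC] = ½·((34/5)·(5−3) + 6·(3−(-11)) + (-2)·(-11−5)) = ½·(68/5 + 84 + 32) = 324/5, so the A-coordinate is (324/5)/54 = 6/5.
[APC] = ½·(8·(-11−3) + (34/5)·(3−(-8)) + (-2)·(-8−(-11))) = ½·(-112 + 374/5 − 6) = -108/5, so the B-coordinate is -2/5.
[ABP] = ½·(8·(5−(-11)) + 6·(-11−(-8)) + (34/5)·(-8−5)) = ½·(128 − 18 − 442/5) = 54/5, so the C-coordinate is 1/5.
Check: 6/5 − 2/5 + 1/5 = 1.

(6/5, -2/5, 1/5)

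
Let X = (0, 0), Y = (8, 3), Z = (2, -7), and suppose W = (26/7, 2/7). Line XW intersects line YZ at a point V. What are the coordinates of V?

(13/2, 1/2)

Barycentric coordinates of W with respect to XYZ: (3/7, 3/7, 1/7).
On side YZ the X-coordinate is zero; dropping W's X-weight 3/7 and renormalizing the remaining 3/7 : 1/7 gives weights 3/4, 1/4 on Y, Z.
V = (3/4)·(8, 3) + (1/4)·(2, -7) = (13/2, 1/2).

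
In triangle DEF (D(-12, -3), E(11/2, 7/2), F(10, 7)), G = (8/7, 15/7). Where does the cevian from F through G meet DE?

(-1/3, 4/3)

Barycentric coordinates of G with respect to DEF: (2/7, 4/7, 1/7).
On side DE the F-coordinate is zero; dropping G's F-weight 1/7 and renormalizing the remaining 2/7 : 4/7 gives weights 1/3, 2/3 on D, E.
H = (1/3)·(-12, -3) + (2/3)·(11/2, 7/2) = (-1/3, 4/3).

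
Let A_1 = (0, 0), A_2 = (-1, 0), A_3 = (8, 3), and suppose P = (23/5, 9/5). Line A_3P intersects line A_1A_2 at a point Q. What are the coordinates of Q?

(-1/2, 0)

Barycentric coordinates of P with respect to A_1A_2A_3: (1/5, 1/5, 3/5).
On side A_1A_2 the A_3-coordinate is zero; dropping P's A_3-weight 3/5 and renormalizing the remaining 1/5 : 1/5 gives weights 1/2, 1/2 on A_1, A_2.
Q = (1/2)·(0, 0) + (1/2)·(-1, 0) = (-1/2, 0).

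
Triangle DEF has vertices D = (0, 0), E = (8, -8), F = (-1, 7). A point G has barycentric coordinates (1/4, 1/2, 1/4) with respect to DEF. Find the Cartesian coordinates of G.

(15/4, -9/4)

G = (1/4)·D + (1/2)·E + (1/4)·F.
x-coordinate: (1/4)·0 + (1/2)·8 + (1/4)·(-1) = 15/4.
y-coordinate: (1/4)·0 + (1/2)·(-8) + (1/4)·7 = -9/4.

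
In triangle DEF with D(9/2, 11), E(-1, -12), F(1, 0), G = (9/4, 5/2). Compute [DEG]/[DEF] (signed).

1/4

[DEF] = ½·((9/2)·(-12−0) + (-1)·(0−11) + 1·(11−(-12))) = ½·(-54 + 11 + 23) = -10.
[DEG] = ½·((9/2)·(-12−(5/2)) + (-1)·(5/2−11) + (9/4)·(11−(-12))) = ½·(-261/4 + 17/2 + 207/4) = -5/2, so the ratio is (-5/2)/(-10) = 1/4.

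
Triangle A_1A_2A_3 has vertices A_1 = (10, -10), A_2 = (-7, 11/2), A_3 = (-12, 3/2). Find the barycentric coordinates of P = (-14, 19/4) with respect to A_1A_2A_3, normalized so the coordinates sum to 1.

(-1/6, 1/3, 5/6)

Signed area of the reference triangle: [A_1A_2A_3] = ½·(10·(11/2−(3/2)) + (-7)·(3/2−(-10)) + (-12)·(-10−(11/2))) = ½·(40 − 161/2 + 186) = 291/4.
[PA_2A_3] = ½·((-14)·(11/2−(3/2)) + (-7)·(3/2−(19/4)) + (-12)·(19/4−(11/2))) = ½·(-56 + 91/4 + 9) = -97/8, so the A_1-coordinate is (-97/8)/(291/4) = -1/6.
[A_1PA_3] = ½·(10·(19/4−(3/2)) + (-14)·(3/2−(-10)) + (-12)·(-10−(19/4))) = ½·(65/2 − 161 + 177) = 97/4, so the A_2-coordinate is 1/3.
[A_1A_2P] = ½·(10·(11/2−(19/4)) + (-7)·(19/4−(-10)) + (-14)·(-10−(11/2))) = ½·(15/2 − 413/4 + 217) = 485/8, so the A_3-coordinate is 5/6.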